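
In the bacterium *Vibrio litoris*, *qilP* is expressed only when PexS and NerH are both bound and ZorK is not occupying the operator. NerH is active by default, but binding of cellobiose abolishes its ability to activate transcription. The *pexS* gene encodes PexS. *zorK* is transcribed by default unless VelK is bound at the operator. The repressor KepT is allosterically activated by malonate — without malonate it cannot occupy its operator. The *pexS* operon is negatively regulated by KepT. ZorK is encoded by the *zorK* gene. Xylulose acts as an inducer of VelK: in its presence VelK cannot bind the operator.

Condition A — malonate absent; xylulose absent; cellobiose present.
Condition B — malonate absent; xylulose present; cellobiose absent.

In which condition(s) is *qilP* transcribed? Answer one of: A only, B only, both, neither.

neither

Condition A:
Malonate is absent, so KepT is inactive.
With no repressor bound, *pexS* is transcribed.
So PexS is produced and active.
Xylulose is absent, so VelK is active.
With repressor VelK bound, *zorK* is not transcribed.
So ZorK is not produced.
Cellobiose is present, so NerH is inactive.
Required activator NerH is absent, so *qilP* is not transcribed.
→ *qilP* is OFF in A.
Condition B:
Malonate is absent, so KepT is inactive.
With no repressor bound, *pexS* is transcribed.
So PexS is produced and active.
Xylulose is present, so VelK is inactive.
With no repressor bound, *zorK* is transcribed.
So ZorK is produced and active.
Cellobiose is absent, so NerH is active.
With repressor ZorK bound, *qilP* is not transcribed.
→ *qilP* is OFF in B.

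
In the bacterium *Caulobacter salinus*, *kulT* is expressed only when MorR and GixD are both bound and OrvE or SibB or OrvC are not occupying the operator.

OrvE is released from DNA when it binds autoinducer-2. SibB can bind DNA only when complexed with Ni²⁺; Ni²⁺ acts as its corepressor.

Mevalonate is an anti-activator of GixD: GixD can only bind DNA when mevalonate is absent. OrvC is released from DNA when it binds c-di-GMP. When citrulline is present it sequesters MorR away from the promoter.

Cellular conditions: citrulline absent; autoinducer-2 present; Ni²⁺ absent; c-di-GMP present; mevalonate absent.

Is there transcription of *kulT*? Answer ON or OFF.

Autoinducer-2 is present, so OrvE is inactive.
Citrulline is absent, so MorR is active.
Ni²⁺ is absent, so SibB is inactive.
Mevalonate is absent, so GixD is active.
c-di-GMP is present, so OrvC is inactive.
No repressor is bound and MorR and GixD are active, so *kulT* is transcribed.

ON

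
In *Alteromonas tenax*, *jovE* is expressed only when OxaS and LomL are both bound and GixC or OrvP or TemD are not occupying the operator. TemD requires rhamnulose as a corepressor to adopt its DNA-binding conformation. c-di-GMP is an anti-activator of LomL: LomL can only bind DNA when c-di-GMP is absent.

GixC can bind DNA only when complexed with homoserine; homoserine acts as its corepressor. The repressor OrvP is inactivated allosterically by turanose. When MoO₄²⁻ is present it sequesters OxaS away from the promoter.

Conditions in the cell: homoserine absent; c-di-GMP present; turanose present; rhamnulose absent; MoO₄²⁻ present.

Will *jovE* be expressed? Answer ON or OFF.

MoO₄²⁻ is present, so OxaS is inactive.
c-di-GMP is present, so LomL is inactive.
Homoserine is absent, so GixC is inactive.
Turanose is present, so OrvP is inactive.
Rhamnulose is absent, so TemD is inactive.
Required activator OxaS is absent, so *jovE* is not transcribed.

OFF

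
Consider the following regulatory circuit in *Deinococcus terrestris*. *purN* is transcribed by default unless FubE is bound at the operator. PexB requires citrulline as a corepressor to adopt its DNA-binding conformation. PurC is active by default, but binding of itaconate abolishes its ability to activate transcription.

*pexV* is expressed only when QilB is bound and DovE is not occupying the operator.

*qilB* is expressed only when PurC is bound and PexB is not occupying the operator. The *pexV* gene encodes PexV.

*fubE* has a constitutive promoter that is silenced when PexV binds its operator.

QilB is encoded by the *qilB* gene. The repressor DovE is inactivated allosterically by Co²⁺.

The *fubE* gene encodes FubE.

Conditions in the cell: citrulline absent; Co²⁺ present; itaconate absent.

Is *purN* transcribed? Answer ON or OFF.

ON

Citrulline is absent, so PexB is inactive.
Itaconate is absent, so PurC is active.
No repressor is bound and PurC is active, so *qilB* is transcribed.
So QilB is produced and active.
Co²⁺ is present, so DovE is inactive.
No repressor is bound and QilB is active, so *pexV* is transcribed.
So PexV is produced and active.
With repressor PexV bound, *fubE* is not transcribed.
So FubE is not produced.
With no repressor bound, *purN* is transcribed.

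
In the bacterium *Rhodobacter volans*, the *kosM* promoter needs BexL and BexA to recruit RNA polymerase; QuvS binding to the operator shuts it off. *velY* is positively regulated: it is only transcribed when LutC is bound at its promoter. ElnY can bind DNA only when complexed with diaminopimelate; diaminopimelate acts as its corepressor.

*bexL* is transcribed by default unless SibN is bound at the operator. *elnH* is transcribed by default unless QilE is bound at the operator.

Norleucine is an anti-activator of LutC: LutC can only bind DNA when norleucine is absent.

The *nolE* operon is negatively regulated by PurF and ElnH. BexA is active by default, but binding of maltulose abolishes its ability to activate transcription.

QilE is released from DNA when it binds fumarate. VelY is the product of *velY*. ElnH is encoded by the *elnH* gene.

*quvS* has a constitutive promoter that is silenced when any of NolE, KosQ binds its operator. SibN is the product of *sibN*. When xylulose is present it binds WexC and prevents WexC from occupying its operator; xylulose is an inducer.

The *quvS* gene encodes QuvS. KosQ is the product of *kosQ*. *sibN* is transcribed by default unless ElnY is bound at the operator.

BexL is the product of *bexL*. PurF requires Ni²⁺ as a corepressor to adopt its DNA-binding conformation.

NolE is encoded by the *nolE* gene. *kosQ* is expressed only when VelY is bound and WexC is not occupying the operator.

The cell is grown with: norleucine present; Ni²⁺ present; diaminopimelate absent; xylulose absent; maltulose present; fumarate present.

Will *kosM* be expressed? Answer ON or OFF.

OFF

Ni²⁺ is present, so PurF is active.
Fumarate is present, so QilE is inactive.
With no repressor bound, *elnH* is transcribed.
So ElnH is produced and active.
With repressor PurF bound, *nolE* is not transcribed.
So NolE is not produced.
Norleucine is present, so LutC is inactive.
Required activator LutC is absent, so *velY* is not transcribed.
So VelY is not produced.
Xylulose is absent, so WexC is active.
With repressor WexC bound, *kosQ* is not transcribed.
So KosQ is not produced.
With no repressor bound, *quvS* is transcribed.
So QuvS is produced and active.
Diaminopimelate is absent, so ElnY is inactive.
With no repressor bound, *sibN* is transcribed.
So SibN is produced and active.
With repressor SibN bound, *bexL* is not transcribed.
So BexL is not produced.
Maltulose is present, so BexA is inactive.
With repressor QuvS bound, *kosM* is not transcribed.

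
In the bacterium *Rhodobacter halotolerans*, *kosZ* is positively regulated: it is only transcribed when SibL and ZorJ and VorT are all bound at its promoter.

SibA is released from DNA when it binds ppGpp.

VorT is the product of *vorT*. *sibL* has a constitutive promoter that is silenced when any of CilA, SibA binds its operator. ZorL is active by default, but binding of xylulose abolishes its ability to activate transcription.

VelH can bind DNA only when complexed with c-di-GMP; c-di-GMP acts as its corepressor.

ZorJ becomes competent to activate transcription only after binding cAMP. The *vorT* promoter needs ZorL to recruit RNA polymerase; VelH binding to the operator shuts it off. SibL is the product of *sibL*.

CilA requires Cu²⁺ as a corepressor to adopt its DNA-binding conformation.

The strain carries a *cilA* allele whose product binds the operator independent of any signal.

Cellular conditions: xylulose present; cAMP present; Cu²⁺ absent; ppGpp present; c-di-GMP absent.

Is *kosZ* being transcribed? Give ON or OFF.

CilA is constitutively active in this strain.
ppGpp is present, so SibA is inactive.
With repressor CilA bound, *sibL* is not transcribed.
So SibL is not produced.
cAMP is present, so ZorJ is active.
Xylulose is present, so ZorL is inactive.
c-di-GMP is absent, so VelH is inactive.
Required activator ZorL is absent, so *vorT* is not transcribed.
So VorT is not produced.
Required activator SibL is absent, so *kosZ* is not transcribed.

OFF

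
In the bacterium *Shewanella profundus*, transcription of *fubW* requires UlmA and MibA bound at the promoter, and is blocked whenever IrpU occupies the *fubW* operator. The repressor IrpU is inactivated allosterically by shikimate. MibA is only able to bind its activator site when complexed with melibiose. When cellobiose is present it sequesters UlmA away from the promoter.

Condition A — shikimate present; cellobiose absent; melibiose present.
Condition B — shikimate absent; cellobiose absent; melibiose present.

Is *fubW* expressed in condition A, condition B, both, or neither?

A only

Condition A:
Shikimate is present, so IrpU is inactive.
Cellobiose is absent, so UlmA is active.
Melibiose is present, so MibA is active.
No repressor is bound and UlmA and MibA are active, so *fubW* is transcribed.
→ *fubW* is ON in A.
Condition B:
Shikimate is absent, so IrpU is active.
Cellobiose is absent, so UlmA is active.
Melibiose is present, so MibA is active.
With repressor IrpU bound, *fubW* is not transcribed.
→ *fubW* is OFF in B.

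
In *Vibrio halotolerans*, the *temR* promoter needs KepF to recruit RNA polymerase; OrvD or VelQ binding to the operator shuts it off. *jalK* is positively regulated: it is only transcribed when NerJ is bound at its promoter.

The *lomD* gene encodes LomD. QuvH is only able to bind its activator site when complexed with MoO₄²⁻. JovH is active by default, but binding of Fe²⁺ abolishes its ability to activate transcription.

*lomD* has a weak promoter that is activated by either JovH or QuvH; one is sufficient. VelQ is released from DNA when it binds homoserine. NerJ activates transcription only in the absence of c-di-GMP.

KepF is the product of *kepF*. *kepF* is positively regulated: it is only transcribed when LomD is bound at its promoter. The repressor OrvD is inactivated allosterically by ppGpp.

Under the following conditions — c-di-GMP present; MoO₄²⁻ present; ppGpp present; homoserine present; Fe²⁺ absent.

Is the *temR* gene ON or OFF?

ON

Fe²⁺ is absent, so JovH is active.
MoO₄²⁻ is present, so QuvH is active.
Activator JovH is present, so *lomD* is transcribed.
So LomD is produced and active.
No repressor is bound and LomD is active, so *kepF* is transcribed.
So KepF is produced and active.
ppGpp is present, so OrvD is inactive.
Homoserine is present, so VelQ is inactive.
No repressor is bound and KepF is active, so *temR* is transcribed.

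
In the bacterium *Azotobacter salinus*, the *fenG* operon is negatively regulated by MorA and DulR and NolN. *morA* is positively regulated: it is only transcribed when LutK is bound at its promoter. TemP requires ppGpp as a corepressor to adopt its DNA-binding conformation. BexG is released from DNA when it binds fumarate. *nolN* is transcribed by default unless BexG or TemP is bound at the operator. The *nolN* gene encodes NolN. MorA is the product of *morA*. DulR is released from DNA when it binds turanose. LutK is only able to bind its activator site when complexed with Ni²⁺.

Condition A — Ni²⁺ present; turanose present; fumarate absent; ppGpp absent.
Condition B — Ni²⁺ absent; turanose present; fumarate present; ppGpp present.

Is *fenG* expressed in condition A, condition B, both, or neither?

B only

Condition A:
Ni²⁺ is present, so LutK is active.
No repressor is bound and LutK is active, so *morA* is transcribed.
So MorA is produced and active.
Turanose is present, so DulR is inactive.
Fumarate is absent, so BexG is active.
ppGpp is absent, so TemP is inactive.
With repressor BexG bound, *nolN* is not transcribed.
So NolN is not produced.
With repressor MorA bound, *fenG* is not transcribed.
→ *fenG* is OFF in A.
Condition B:
Ni²⁺ is absent, so LutK is inactive.
Required activator LutK is absent, so *morA* is not transcribed.
So MorA is not produced.
Turanose is present, so DulR is inactive.
Fumarate is present, so BexG is inactive.
ppGpp is present, so TemP is active.
With repressor TemP bound, *nolN* is not transcribed.
So NolN is not produced.
With no repressor bound, *fenG* is transcribed.
→ *fenG* is ON in B.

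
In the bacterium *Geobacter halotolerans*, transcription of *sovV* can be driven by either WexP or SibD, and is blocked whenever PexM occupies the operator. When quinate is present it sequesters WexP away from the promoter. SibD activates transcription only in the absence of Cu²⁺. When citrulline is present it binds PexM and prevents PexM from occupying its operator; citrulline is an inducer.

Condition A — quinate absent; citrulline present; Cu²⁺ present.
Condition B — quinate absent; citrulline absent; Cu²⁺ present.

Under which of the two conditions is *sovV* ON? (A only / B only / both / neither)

A only

Condition A:
Quinate is absent, so WexP is active.
Citrulline is present, so PexM is inactive.
Cu²⁺ is present, so SibD is inactive.
Activator WexP is present, so *sovV* is transcribed.
→ *sovV* is ON in A.
Condition B:
Quinate is absent, so WexP is active.
Citrulline is absent, so PexM is active.
Cu²⁺ is present, so SibD is inactive.
With repressor PexM bound, *sovV* is not transcribed.
→ *sovV* is OFF in B.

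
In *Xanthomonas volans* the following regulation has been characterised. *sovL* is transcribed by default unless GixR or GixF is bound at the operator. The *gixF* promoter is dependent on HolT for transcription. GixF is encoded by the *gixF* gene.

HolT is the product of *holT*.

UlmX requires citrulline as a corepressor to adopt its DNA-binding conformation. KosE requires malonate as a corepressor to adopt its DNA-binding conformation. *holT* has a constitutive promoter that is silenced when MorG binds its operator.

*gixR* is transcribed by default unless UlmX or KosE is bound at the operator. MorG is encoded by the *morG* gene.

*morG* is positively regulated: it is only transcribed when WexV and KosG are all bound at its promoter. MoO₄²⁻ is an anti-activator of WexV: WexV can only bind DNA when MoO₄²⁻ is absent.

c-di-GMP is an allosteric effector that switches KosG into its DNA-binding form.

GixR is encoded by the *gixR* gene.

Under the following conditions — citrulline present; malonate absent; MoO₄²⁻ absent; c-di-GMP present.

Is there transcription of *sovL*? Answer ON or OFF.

ON

Citrulline is present, so UlmX is active.
Malonate is absent, so KosE is inactive.
With repressor UlmX bound, *gixR* is not transcribed.
So GixR is not produced.
MoO₄²⁻ is absent, so WexV is active.
c-di-GMP is present, so KosG is active.
No repressor is bound and WexV and KosG are active, so *morG* is transcribed.
So MorG is produced and active.
With repressor MorG bound, *holT* is not transcribed.
So HolT is not produced.
Required activator HolT is absent, so *gixF* is not transcribed.
So GixF is not produced.
With no repressor bound, *sovL* is transcribed.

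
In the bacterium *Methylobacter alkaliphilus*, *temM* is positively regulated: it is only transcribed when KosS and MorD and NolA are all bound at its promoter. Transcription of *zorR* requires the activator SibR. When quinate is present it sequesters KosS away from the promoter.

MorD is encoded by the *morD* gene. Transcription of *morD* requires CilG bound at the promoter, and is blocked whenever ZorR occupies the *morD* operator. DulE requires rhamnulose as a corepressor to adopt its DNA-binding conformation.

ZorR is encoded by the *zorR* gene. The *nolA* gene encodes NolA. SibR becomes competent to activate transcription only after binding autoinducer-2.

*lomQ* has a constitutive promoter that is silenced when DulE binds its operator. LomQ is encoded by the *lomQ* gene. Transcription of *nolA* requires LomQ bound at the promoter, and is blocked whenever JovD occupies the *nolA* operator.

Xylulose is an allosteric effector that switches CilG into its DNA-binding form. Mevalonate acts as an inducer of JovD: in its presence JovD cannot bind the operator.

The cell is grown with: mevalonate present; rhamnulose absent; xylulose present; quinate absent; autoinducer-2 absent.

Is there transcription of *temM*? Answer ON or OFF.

Quinate is absent, so KosS is active.
Autoinducer-2 is absent, so SibR is inactive.
Required activator SibR is absent, so *zorR* is not transcribed.
So ZorR is not produced.
Xylulose is present, so CilG is active.
No repressor is bound and CilG is active, so *morD* is transcribed.
So MorD is produced and active.
Rhamnulose is absent, so DulE is inactive.
With no repressor bound, *lomQ* is transcribed.
So LomQ is produced and active.
Mevalonate is present, so JovD is inactive.
No repressor is bound and LomQ is active, so *nolA* is transcribed.
So NolA is produced and active.
No repressor is bound and KosS and MorD and NolA are active, so *temM* is transcribed.

ON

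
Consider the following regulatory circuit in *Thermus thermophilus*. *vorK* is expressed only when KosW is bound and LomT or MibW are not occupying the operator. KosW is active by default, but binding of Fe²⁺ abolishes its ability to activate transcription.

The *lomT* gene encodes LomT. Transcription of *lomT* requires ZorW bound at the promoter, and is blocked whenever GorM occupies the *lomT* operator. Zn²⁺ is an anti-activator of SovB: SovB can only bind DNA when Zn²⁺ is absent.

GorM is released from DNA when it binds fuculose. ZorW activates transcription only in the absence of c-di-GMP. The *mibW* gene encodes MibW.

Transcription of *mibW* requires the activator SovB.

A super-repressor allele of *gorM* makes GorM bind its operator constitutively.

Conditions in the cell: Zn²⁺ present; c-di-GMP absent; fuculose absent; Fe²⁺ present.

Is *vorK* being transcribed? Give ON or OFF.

OFF

GorM is constitutively active in this strain.
c-di-GMP is absent, so ZorW is active.
With repressor GorM bound, *lomT* is not transcribed.
So LomT is not produced.
Zn²⁺ is present, so SovB is inactive.
Required activator SovB is absent, so *mibW* is not transcribed.
So MibW is not produced.
Fe²⁺ is present, so KosW is inactive.
Required activator KosW is absent, so *vorK* is not transcribed.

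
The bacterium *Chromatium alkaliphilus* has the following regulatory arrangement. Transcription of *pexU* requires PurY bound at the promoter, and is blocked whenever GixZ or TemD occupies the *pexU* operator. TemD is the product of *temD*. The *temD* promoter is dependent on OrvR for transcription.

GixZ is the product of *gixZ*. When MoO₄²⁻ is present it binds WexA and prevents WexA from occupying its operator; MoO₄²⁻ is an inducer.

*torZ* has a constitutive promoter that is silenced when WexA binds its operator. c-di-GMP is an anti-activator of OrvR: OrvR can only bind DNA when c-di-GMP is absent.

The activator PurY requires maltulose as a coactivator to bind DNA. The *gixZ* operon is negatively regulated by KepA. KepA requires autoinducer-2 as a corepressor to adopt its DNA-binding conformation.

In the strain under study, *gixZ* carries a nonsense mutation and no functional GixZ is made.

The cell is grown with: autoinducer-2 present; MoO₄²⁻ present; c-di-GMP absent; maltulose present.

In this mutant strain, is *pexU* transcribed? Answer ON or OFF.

OFF

Maltulose is present, so PurY is active.
GixZ is non-functional in this strain, so it has no effect.
c-di-GMP is absent, so OrvR is active.
No repressor is bound and OrvR is active, so *temD* is transcribed.
So TemD is produced and active.
With repressor TemD bound, *pexU* is not transcribed.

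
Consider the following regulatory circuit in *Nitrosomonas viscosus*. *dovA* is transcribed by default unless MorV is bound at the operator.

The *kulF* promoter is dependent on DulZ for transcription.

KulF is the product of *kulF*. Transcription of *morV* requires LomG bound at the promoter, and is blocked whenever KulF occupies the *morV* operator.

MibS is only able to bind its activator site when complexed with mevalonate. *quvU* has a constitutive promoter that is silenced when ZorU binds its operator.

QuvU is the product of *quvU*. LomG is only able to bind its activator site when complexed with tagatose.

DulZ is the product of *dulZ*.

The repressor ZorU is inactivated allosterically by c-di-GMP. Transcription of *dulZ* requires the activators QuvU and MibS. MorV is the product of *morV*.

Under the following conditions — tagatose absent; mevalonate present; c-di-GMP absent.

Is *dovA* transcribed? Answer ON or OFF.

c-di-GMP is absent, so ZorU is active.
With repressor ZorU bound, *quvU* is not transcribed.
So QuvU is not produced.
Mevalonate is present, so MibS is active.
Required activator QuvU is absent, so *dulZ* is not transcribed.
So DulZ is not produced.
Required activator DulZ is absent, so *kulF* is not transcribed.
So KulF is not produced.
Tagatose is absent, so LomG is inactive.
Required activator LomG is absent, so *morV* is not transcribed.
So MorV is not produced.
With no repressor bound, *dovA* is transcribed.

ON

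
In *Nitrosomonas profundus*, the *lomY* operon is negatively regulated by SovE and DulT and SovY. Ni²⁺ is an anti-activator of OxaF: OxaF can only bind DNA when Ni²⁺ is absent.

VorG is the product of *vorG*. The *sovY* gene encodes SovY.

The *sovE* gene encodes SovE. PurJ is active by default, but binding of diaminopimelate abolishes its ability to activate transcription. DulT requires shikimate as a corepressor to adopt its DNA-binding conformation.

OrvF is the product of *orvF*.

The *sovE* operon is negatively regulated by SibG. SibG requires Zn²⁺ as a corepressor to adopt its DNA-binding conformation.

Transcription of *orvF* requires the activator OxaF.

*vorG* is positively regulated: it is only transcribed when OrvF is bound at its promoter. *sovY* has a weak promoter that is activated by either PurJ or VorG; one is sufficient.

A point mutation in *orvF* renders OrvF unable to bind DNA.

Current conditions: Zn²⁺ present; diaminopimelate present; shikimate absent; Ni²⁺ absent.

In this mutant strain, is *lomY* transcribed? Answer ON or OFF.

ON

Zn²⁺ is present, so SibG is active.
With repressor SibG bound, *sovE* is not transcribed.
So SovE is not produced.
Shikimate is absent, so DulT is inactive.
Diaminopimelate is present, so PurJ is inactive.
OrvF is non-functional in this strain, so it has no effect.
Required activator OrvF is absent, so *vorG* is not transcribed.
So VorG is not produced.
No activator is available at the *sovY* promoter, so *sovY* is not transcribed.
So SovY is not produced.
With no repressor bound, *lomY* is transcribed.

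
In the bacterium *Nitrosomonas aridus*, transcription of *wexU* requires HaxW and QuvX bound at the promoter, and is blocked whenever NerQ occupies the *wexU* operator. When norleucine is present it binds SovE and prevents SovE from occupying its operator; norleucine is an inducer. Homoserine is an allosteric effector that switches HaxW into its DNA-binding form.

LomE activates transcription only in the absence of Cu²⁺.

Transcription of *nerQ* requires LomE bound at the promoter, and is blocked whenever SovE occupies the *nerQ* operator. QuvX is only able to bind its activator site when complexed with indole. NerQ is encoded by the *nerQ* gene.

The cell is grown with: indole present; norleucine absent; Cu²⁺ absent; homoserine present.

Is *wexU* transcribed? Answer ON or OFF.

Homoserine is present, so HaxW is active.
Norleucine is absent, so SovE is active.
Cu²⁺ is absent, so LomE is active.
With repressor SovE bound, *nerQ* is not transcribed.
So NerQ is not produced.
Indole is present, so QuvX is active.
No repressor is bound and HaxW and QuvX are active, so *wexU* is transcribed.

ON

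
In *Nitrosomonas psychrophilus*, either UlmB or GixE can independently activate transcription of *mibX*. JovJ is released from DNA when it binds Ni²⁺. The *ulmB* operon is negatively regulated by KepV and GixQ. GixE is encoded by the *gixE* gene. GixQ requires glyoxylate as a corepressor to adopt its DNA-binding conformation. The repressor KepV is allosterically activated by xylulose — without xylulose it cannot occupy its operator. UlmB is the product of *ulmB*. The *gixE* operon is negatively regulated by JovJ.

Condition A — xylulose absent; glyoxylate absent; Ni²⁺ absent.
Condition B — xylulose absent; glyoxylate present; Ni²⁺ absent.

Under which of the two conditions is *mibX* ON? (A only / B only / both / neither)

Condition A:
Xylulose is absent, so KepV is inactive.
Glyoxylate is absent, so GixQ is inactive.
With no repressor bound, *ulmB* is transcribed.
So UlmB is produced and active.
Ni²⁺ is absent, so JovJ is active.
With repressor JovJ bound, *gixE* is not transcribed.
So GixE is not produced.
Activator UlmB is present, so *mibX* is transcribed.
→ *mibX* is ON in A.
Condition B:
Xylulose is absent, so KepV is inactive.
Glyoxylate is present, so GixQ is active.
With repressor GixQ bound, *ulmB* is not transcribed.
So UlmB is not produced.
Ni²⁺ is absent, so JovJ is active.
With repressor JovJ bound, *gixE* is not transcribed.
So GixE is not produced.
No activator is available at the *mibX* promoter, so *mibX* is not transcribed.
→ *mibX* is OFF in B.

A only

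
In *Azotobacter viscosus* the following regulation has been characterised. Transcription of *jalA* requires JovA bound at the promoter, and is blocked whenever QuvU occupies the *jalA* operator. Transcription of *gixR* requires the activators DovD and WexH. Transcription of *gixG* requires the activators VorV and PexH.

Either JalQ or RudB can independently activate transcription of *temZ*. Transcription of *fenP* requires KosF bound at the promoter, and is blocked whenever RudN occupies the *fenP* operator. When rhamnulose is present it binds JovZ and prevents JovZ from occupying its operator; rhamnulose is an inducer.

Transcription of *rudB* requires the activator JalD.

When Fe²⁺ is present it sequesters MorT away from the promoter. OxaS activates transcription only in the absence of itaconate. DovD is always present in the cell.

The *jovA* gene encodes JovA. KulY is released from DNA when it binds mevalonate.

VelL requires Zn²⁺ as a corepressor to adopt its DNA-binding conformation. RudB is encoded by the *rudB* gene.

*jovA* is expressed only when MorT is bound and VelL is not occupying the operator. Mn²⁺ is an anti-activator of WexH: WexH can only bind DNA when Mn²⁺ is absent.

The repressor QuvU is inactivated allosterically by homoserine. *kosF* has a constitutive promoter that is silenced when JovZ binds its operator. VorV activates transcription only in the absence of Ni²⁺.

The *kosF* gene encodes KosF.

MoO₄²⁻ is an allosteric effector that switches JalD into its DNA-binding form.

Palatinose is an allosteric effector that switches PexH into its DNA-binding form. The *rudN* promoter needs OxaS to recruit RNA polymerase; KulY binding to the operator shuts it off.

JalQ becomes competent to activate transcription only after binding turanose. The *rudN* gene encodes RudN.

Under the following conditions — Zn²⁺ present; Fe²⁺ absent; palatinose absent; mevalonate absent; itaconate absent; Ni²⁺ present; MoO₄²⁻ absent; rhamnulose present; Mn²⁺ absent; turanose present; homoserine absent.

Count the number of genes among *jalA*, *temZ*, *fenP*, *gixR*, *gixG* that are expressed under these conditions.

Homoserine is absent, so QuvU is active.
Fe²⁺ is absent, so MorT is active.
Zn²⁺ is present, so VelL is active.
With repressor VelL bound, *jovA* is not transcribed.
So JovA is not produced.
With repressor QuvU bound, *jalA* is not transcribed.
→ *jalA* is OFF.
Turanose is present, so JalQ is active.
MoO₄²⁻ is absent, so JalD is inactive.
Required activator JalD is absent, so *rudB* is not transcribed.
So RudB is not produced.
Activator JalQ is present, so *temZ* is transcribed.
→ *temZ* is ON.
Rhamnulose is present, so JovZ is inactive.
With no repressor bound, *kosF* is transcribed.
So KosF is produced and active.
Mevalonate is absent, so KulY is active.
Itaconate is absent, so OxaS is active.
With repressor KulY bound, *rudN* is not transcribed.
So RudN is not produced.
No repressor is bound and KosF is active, so *fenP* is transcribed.
→ *fenP* is ON.
DovD is produced constitutively and is active.
Mn²⁺ is absent, so WexH is active.
No repressor is bound and DovD and WexH are active, so *gixR* is transcribed.
→ *gixR* is ON.
Ni²⁺ is present, so VorV is inactive.
Palatinose is absent, so PexH is inactive.
Required activator VorV is absent, so *gixG* is not transcribed.
→ *gixG* is OFF.
3 of the 5 genes are transcribed.

3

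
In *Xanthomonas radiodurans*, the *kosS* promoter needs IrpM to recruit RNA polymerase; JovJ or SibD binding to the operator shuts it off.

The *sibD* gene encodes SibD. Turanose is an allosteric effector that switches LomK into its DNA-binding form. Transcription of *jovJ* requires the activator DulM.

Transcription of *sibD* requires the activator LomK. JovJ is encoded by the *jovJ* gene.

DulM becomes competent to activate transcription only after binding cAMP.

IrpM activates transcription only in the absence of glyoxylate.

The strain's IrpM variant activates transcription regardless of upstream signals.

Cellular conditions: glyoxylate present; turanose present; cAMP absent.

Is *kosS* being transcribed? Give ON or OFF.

OFF

cAMP is absent, so DulM is inactive.
Required activator DulM is absent, so *jovJ* is not transcribed.
So JovJ is not produced.
Turanose is present, so LomK is active.
No repressor is bound and LomK is active, so *sibD* is transcribed.
So SibD is produced and active.
IrpM is constitutively active in this strain.
With repressor SibD bound, *kosS* is not transcribed.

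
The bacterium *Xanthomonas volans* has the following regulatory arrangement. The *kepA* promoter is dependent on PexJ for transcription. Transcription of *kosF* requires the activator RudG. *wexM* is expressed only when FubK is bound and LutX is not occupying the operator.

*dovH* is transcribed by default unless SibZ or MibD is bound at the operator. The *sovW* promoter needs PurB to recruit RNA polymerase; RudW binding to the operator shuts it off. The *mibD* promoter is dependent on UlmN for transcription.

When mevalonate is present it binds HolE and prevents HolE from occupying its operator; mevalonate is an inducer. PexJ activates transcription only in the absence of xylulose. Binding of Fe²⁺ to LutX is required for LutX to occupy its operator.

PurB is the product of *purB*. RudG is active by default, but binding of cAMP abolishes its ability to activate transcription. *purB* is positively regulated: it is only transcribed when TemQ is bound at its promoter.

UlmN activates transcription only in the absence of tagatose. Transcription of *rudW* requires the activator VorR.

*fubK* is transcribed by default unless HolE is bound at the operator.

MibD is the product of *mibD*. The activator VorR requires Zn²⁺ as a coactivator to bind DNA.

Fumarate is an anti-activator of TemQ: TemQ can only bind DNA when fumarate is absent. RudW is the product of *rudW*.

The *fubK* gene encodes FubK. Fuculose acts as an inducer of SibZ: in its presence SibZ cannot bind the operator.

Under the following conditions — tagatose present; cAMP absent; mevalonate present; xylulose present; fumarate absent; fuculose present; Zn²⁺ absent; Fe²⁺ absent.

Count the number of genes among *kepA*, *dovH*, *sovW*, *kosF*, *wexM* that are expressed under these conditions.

Xylulose is present, so PexJ is inactive.
Required activator PexJ is absent, so *kepA* is not transcribed.
→ *kepA* is OFF.
Fuculose is present, so SibZ is inactive.
Tagatose is present, so UlmN is inactive.
Required activator UlmN is absent, so *mibD* is not transcribed.
So MibD is not produced.
With no repressor bound, *dovH* is transcribed.
→ *dovH* is ON.
Zn²⁺ is absent, so VorR is inactive.
Required activator VorR is absent, so *rudW* is not transcribed.
So RudW is not produced.
Fumarate is absent, so TemQ is active.
No repressor is bound and TemQ is active, so *purB* is transcribed.
So PurB is produced and active.
No repressor is bound and PurB is active, so *sovW* is transcribed.
→ *sovW* is ON.
cAMP is absent, so RudG is active.
No repressor is bound and RudG is active, so *kosF* is transcribed.
→ *kosF* is ON.
Mevalonate is present, so HolE is inactive.
With no repressor bound, *fubK* is transcribed.
So FubK is produced and active.
Fe²⁺ is absent, so LutX is inactive.
No repressor is bound and FubK is active, so *wexM* is transcribed.
→ *wexM* is ON.
4 of the 5 genes are transcribed.

4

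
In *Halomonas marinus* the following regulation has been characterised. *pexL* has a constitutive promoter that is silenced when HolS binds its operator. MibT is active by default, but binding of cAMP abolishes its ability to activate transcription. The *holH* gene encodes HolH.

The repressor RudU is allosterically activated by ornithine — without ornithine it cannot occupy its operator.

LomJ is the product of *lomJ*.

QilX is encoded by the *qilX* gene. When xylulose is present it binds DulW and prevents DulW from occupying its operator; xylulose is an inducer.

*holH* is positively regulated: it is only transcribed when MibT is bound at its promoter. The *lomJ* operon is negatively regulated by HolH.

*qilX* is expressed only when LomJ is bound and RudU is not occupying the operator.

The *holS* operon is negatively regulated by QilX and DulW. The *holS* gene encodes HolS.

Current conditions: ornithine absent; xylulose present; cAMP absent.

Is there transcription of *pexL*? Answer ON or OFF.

OFF

cAMP is absent, so MibT is active.
No repressor is bound and MibT is active, so *holH* is transcribed.
So HolH is produced and active.
With repressor HolH bound, *lomJ* is not transcribed.
So LomJ is not produced.
Ornithine is absent, so RudU is inactive.
Required activator LomJ is absent, so *qilX* is not transcribed.
So QilX is not produced.
Xylulose is present, so DulW is inactive.
With no repressor bound, *holS* is transcribed.
So HolS is produced and active.
With repressor HolS bound, *pexL* is not transcribed.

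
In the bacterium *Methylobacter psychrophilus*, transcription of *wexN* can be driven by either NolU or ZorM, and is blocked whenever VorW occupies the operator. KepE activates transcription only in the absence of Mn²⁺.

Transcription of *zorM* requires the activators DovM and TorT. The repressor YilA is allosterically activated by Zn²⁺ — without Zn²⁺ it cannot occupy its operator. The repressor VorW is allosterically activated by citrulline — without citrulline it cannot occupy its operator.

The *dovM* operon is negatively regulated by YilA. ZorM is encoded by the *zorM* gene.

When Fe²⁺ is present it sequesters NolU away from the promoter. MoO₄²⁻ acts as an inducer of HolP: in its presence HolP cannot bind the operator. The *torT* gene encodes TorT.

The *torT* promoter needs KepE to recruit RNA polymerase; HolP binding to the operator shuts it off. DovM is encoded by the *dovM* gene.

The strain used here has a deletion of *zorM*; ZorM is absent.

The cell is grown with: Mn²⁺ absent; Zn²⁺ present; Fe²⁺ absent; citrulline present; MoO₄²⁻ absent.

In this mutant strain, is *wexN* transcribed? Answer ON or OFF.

OFF

Fe²⁺ is absent, so NolU is active.
Citrulline is present, so VorW is active.
ZorM is non-functional in this strain, so it has no effect.
With repressor VorW bound, *wexN* is not transcribed.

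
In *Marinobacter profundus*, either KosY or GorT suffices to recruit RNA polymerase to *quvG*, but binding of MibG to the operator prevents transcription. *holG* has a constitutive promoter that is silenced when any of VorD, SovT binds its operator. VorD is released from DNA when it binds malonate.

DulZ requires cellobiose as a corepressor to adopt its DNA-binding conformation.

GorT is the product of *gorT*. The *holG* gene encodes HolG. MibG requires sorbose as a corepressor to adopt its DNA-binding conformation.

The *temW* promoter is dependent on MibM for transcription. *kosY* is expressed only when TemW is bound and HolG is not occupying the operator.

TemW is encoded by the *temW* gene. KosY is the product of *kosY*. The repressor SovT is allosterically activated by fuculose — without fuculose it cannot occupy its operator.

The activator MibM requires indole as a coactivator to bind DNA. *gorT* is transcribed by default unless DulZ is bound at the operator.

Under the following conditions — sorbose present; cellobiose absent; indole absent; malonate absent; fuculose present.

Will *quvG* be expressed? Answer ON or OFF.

Malonate is absent, so VorD is active.
Fuculose is present, so SovT is active.
With repressor VorD bound, *holG* is not transcribed.
So HolG is not produced.
Indole is absent, so MibM is inactive.
Required activator MibM is absent, so *temW* is not transcribed.
So TemW is not produced.
Required activator TemW is absent, so *kosY* is not transcribed.
So KosY is not produced.
Cellobiose is absent, so DulZ is inactive.
With no repressor bound, *gorT* is transcribed.
So GorT is produced and active.
Sorbose is present, so MibG is active.
With repressor MibG bound, *quvG* is not transcribed.

OFF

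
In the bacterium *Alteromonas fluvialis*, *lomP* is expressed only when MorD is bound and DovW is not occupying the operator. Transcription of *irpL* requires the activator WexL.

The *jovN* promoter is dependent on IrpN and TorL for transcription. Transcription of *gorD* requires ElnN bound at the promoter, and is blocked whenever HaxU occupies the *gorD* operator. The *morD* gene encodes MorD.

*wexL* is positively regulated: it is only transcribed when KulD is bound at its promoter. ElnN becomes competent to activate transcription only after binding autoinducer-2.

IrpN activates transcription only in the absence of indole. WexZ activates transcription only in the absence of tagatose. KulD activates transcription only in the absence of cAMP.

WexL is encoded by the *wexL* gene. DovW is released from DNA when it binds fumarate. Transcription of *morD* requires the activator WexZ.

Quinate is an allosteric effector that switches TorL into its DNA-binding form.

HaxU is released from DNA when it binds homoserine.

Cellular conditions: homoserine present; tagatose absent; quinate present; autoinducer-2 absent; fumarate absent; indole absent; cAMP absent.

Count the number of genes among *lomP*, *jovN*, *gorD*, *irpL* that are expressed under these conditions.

Fumarate is absent, so DovW is active.
Tagatose is absent, so WexZ is active.
No repressor is bound and WexZ is active, so *morD* is transcribed.
So MorD is produced and active.
With repressor DovW bound, *lomP* is not transcribed.
→ *lomP* is OFF.
Indole is absent, so IrpN is active.
Quinate is present, so TorL is active.
No repressor is bound and IrpN and TorL are active, so *jovN* is transcribed.
→ *jovN* is ON.
Homoserine is present, so HaxU is inactive.
Autoinducer-2 is absent, so ElnN is inactive.
Required activator ElnN is absent, so *gorD* is not transcribed.
→ *gorD* is OFF.
cAMP is absent, so KulD is active.
No repressor is bound and KulD is active, so *wexL* is transcribed.
So WexL is produced and active.
No repressor is bound and WexL is active, so *irpL* is transcribed.
→ *irpL* is ON.
2 of the 4 genes are transcribed.

2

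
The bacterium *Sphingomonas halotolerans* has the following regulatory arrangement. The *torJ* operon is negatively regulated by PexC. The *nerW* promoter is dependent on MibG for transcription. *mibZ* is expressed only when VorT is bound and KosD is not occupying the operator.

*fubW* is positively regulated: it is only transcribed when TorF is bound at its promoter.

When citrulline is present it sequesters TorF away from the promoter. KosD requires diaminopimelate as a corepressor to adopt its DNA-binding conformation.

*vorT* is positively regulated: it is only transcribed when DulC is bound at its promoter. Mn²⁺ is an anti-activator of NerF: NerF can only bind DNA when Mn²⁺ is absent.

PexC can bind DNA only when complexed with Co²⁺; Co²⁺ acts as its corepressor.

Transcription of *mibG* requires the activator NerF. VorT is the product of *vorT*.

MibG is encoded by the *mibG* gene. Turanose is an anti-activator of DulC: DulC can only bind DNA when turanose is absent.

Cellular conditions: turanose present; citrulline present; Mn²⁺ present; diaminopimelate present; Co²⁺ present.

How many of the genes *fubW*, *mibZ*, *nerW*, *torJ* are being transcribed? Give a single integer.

0

Citrulline is present, so TorF is inactive.
Required activator TorF is absent, so *fubW* is not transcribed.
→ *fubW* is OFF.
Turanose is present, so DulC is inactive.
Required activator DulC is absent, so *vorT* is not transcribed.
So VorT is not produced.
Diaminopimelate is present, so KosD is active.
With repressor KosD bound, *mibZ* is not transcribed.
→ *mibZ* is OFF.
Mn²⁺ is present, so NerF is inactive.
Required activator NerF is absent, so *mibG* is not transcribed.
So MibG is not produced.
Required activator MibG is absent, so *nerW* is not transcribed.
→ *nerW* is OFF.
Co²⁺ is present, so PexC is active.
With repressor PexC bound, *torJ* is not transcribed.
→ *torJ* is OFF.
0 of the 4 genes are transcribed.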